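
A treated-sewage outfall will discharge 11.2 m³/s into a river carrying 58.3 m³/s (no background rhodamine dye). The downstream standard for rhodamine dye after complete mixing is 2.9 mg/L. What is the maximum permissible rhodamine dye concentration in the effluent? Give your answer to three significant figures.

At the limit, (Qr·Cr + Qe·Cₑ)/(Qr + Qe) = 2.9:
Cₑ = (69.50·2.9 − 58.30·0) / 11.20 = 18.00 mg/L.

18.0 mg/L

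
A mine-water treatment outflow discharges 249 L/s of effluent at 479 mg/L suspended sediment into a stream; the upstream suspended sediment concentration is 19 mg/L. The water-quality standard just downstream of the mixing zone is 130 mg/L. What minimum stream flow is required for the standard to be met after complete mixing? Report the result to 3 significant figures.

Set C_mix = 130: (Q·19.00 + 249.0·479.0) / (Q + 249.0) = 130
→ Q = 249.0·(479.0 − 130)/(130 − 19.00) = 782.9 L/s.

783 L/s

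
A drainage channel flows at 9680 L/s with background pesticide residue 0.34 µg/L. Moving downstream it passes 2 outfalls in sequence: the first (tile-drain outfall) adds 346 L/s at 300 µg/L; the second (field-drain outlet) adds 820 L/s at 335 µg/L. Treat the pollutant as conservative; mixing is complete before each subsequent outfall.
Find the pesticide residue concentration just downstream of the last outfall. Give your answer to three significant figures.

35.2 µg/L

Below outfall 1: Q → 10030 L/s, C = (9680·0.3400 + 346.0·300.0)/10030 = 10.68 µg/L.
Below outfall 2: Q → 10850 L/s, C = (10030·10.68 + 820.0·335.0)/10850 = 35.20 µg/L.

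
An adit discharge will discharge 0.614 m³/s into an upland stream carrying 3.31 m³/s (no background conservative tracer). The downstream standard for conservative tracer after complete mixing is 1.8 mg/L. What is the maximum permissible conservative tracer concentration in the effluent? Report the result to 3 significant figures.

At the limit, (Qr·Cr + Qe·Cₑ)/(Qr + Qe) = 1.8:
Cₑ = (3.924·1.8 − 3.310·0) / 0.6140 = 11.50 mg/L.

11.5 mg/L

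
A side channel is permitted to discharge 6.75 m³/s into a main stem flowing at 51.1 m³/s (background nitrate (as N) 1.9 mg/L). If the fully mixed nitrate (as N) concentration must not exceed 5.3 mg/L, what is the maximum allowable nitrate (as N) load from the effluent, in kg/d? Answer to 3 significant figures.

18100 kg/d

Mass balance at the limit: 51.10·1.900 + 6.750·Cₑ = 57.85·5.3 → Cₑ = 31.04 mg/L.
Load = 6.750 m³/s × 31.04 g/m³ × 86 400 s/d = 18100 kg/d.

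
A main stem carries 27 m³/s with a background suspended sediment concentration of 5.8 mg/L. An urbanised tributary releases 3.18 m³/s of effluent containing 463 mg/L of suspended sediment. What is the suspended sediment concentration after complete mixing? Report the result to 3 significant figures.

54.0 mg/L

Mass balance: C = (27.00·5.800 + 3.180·463.0) / 30.18 = 1629/30.18 = 53.97 mg/L.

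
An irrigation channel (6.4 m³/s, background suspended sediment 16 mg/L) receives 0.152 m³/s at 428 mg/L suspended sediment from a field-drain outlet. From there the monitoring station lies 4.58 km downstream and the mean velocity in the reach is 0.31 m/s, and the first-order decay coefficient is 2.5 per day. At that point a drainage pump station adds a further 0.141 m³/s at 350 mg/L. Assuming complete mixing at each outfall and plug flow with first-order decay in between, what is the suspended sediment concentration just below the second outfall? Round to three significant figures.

Flow-weighted average: C = (6.400·16.00 + 0.1520·428.0) / 6.552 = 167.5/6.552 = 25.56 mg/L; combined flow 6.552 m³/s.
Travel time t = 4.58·1000 / 0.31 = 14770 s = 4.104 h.
First-order decay: C = 25.56·exp(−k·t) = 25.56·0.6521 = 16.67 mg/L.
At the second outfall, C = (6.552·16.67 + 0.1410·350.0) / (6.552 + 0.1410) = 23.69 mg/L.

23.7 mg/L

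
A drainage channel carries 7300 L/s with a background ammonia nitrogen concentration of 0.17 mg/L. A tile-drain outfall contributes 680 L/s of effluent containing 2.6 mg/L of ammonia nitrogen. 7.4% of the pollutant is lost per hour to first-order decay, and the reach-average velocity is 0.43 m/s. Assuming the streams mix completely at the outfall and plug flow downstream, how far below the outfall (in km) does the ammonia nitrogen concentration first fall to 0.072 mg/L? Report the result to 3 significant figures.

Conservation of mass: C = (7300·0.1700 + 680.0·2.600) / 7980 = 3009/7980 = 0.3771 mg/L.
7.4%/h lost → k = −ln(1 − 0.074) = 0.07688 h⁻¹.
Set 0.3771·exp(−k·t) = 0.072 → t = ln(0.3771/0.072)/k = 77530 s = 21.54 h.
Distance = v·t = 0.43·77530 = 33340 m = 33.34 km.

33.3 km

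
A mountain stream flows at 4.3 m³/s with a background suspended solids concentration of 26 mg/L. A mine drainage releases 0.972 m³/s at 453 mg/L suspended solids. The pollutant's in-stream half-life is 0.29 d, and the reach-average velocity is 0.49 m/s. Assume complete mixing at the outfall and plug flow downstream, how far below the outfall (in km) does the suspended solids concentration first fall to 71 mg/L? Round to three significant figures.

Flow-weighted average: C = (4.300·26.00 + 0.9720·453.0) / 5.272 = 552.1/5.272 = 104.7 mg/L.
Half-life 0.29 d → k = ln 2 / 0.29 = 2.390 d⁻¹.
Set 104.7·exp(−k·t) = 71 → t = ln(104.7/71)/k = 14050 s = 3.903 h.
Distance = v·t = 0.49·14050 = 6884 m = 6.884 km.

6.88 km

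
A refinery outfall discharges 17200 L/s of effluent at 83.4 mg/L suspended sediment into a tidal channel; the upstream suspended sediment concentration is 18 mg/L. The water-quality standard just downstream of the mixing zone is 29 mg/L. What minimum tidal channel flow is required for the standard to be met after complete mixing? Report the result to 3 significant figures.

Set C_mix = 29: (Q·18.00 + 17200·83.40) / (Q + 17200) = 29
→ Q = 17200·(83.40 − 29)/(29 − 18.00) = 85060 L/s.

85100 L/s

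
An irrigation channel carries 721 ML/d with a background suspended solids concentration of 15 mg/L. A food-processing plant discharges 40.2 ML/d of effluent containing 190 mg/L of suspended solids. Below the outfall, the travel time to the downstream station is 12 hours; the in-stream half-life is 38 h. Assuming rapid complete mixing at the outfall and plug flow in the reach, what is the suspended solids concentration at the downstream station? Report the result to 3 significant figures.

Mass balance: C = (721.0·15.00 + 40.20·190.0) / 761.2 = 18450/761.2 = 24.24 mg/L.
Half-life 38 h → k = ln 2 / 38 = 0.01824 h⁻¹ = 0.4378 d⁻¹.
After decay, C = 24.24 × e^(−kt) = 24.24 × 0.8034 = 19.48 mg/L.

19.5 mg/L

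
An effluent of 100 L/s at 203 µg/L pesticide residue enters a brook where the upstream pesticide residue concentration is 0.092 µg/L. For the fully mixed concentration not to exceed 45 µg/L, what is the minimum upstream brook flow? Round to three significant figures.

Set C_mix = 45: (Q·0.09200 + 100.0·203.0) / (Q + 100.0) = 45
→ Q = 100.0·(203.0 − 45)/(45 − 0.09200) = 351.8 L/s.

352 L/s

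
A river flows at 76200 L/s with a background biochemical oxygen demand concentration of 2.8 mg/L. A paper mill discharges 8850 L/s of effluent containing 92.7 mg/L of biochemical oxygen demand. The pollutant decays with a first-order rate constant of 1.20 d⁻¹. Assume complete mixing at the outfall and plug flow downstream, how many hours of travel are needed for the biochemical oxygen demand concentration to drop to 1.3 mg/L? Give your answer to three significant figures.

44.7 h

Mixed concentration C = ΣQC/ΣQ = (76200·2.800 + 8850·92.70) / 85050 = 1034000/85050 = 12.15 mg/L.
12.15·exp(−k·t) = 1.3 → t = ln(12.15/1.3)/k = 160900 s = 44.71 h.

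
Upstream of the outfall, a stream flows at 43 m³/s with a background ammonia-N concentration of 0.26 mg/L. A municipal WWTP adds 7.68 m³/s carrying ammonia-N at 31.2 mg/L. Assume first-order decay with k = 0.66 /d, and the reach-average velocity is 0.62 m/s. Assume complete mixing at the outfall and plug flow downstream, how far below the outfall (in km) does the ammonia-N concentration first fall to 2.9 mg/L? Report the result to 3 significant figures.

After mixing, C = (43.00·0.2600 + 7.680·31.20) / 50.68 = 250.8/50.68 = 4.949 mg/L.
Set 4.949·exp(−k·t) = 2.9 → t = ln(4.949/2.9)/k = 69960 s = 19.43 h.
Distance = v·t = 0.62·69960 = 43370 m = 43.37 km.

43.4 km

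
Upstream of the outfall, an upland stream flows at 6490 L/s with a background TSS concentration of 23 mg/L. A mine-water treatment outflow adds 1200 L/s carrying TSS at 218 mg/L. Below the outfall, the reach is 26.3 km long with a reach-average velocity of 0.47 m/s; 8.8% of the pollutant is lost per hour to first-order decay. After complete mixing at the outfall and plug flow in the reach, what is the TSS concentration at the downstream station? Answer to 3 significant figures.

Conservation of mass: C = (6490·23.00 + 1200·218.0) / 7690 = 410900/7690 = 53.43 mg/L.
Travel time t = 26.3·1000 / 0.47 = 55960 s = 15.54 h.
8.8%/h lost → k = −ln(1 − 0.088) = 0.09212 h⁻¹.
First-order decay: C = 53.43·exp(−k·t) = 53.43·0.2389 = 12.76 mg/L.

12.8 mg/L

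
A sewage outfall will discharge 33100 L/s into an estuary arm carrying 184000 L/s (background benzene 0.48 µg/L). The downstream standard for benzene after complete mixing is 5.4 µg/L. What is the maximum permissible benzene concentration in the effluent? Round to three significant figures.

32.7 µg/L

At the limit, (Qr·Cr + Qe·Cₑ)/(Qr + Qe) = 5.4:
Cₑ = (217100·5.4 − 184000·0.4800) / 33100 = 32.75 µg/L.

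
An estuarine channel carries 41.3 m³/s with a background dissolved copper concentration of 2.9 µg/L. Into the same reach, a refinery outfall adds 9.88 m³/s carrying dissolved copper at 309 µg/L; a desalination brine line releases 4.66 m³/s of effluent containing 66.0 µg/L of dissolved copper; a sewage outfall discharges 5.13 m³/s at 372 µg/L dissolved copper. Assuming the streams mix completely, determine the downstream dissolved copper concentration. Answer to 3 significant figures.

88.4 µg/L

Conservation of mass: C = (41.30·2.900 + 9.880·309.0 + 4.660·66.00 + 5.130·372.0) / 60.97 = 5389/60.97 = 88.38 µg/L.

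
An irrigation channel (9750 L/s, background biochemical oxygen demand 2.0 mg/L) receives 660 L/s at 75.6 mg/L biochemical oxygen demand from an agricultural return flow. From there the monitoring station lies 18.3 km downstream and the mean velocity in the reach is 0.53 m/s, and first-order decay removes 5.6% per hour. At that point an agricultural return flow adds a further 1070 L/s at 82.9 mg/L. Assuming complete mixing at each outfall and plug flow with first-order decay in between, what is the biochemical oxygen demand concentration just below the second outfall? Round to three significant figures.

11.2 mg/L

Mixed concentration C = ΣQC/ΣQ = (9750·2.000 + 660.0·75.60) / 10410 = 69400/10410 = 6.666 mg/L; combined flow 10410 L/s.
Travel time t = 18.3·1000 / 0.53 = 34530 s = 9.591 h.
5.6%/h lost → k = −ln(1 − 0.056) = 0.05763 h⁻¹.
First-order decay: C = 6.666·exp(−k·t) = 6.666·0.5754 = 3.836 mg/L.
Second outfall: C = (10410·3.836 + 1070·82.90)/11480 = 11.20 mg/L.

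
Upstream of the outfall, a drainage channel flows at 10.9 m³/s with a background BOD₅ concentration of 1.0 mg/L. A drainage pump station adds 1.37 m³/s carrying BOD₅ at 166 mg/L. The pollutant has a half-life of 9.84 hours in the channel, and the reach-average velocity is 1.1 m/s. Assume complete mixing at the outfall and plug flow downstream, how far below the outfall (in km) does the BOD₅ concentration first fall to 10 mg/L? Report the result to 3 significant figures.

37.3 km

After mixing, C = (10.90·1.000 + 1.370·166.0) / 12.27 = 238.3/12.27 = 19.42 mg/L.
Half-life 9.84 h → k = ln 2 / 9.84 = 0.07044 h⁻¹ = 1.691 d⁻¹.
Set 19.42·exp(−k·t) = 10 → t = ln(19.42/10)/k = 33930 s = 9.424 h.
Distance = v·t = 1.1·33930 = 37320 m = 37.32 km.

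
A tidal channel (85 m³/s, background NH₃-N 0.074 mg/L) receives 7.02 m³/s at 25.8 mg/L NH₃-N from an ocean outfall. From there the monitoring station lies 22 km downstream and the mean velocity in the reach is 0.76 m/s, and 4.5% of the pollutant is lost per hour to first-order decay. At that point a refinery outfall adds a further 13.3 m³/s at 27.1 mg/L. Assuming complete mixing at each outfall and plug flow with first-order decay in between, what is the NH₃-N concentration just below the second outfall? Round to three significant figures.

Mixed concentration C = ΣQC/ΣQ = (85.00·0.07400 + 7.020·25.80) / 92.02 = 187.4/92.02 = 2.037 mg/L; combined flow 92.02 m³/s.
Travel time t = 22·1000 / 0.76 = 28950 s = 8.041 h.
4.5%/h lost → k = −ln(1 − 0.045) = 0.04604 h⁻¹.
Decay over the reach: 2.037·exp(−kt) = 2.037·0.6906 = 1.406 mg/L.
At the second outfall, C = (92.02·1.406 + 13.30·27.10) / (92.02 + 13.30) = 4.651 mg/L.

4.65 mg/L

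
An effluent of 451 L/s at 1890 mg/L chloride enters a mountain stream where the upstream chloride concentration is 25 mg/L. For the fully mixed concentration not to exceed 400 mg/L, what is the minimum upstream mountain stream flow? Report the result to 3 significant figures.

1790 L/s

Set C_mix = 400: (Q·25.00 + 451.0·1890) / (Q + 451.0) = 400
→ Q = 451.0·(1890 − 400)/(400 − 25.00) = 1792 L/s.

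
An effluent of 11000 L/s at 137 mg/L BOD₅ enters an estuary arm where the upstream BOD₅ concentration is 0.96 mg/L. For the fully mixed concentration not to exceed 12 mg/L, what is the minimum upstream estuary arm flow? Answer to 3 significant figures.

125000 L/s

Set C_mix = 12: (Q·0.9600 + 11000·137.0) / (Q + 11000) = 12
→ Q = 11000·(137.0 − 12)/(12 − 0.9600) = 124500 L/s.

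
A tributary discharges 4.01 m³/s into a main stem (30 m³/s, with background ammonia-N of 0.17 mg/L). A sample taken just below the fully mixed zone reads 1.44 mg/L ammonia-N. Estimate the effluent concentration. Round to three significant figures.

10.9 mg/L

Mass balance: 30.00·0.1700 + 4.010·Cₑ = 34.01·1.440
→ Cₑ = (34.01·1.440 − 30.00·0.1700) / 4.010 = 10.94 mg/L.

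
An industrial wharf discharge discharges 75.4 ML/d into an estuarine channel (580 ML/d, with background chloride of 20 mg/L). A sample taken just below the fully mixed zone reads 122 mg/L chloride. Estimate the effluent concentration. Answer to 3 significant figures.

907 mg/L

Mass balance: 580.0·20.00 + 75.40·Cₑ = 655.4·122.0
→ Cₑ = (655.4·122.0 − 580.0·20.00) / 75.40 = 906.6 mg/L.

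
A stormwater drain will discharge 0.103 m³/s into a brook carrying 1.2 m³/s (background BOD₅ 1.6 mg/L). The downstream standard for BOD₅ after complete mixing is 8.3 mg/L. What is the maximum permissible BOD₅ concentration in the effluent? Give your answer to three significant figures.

86.4 mg/L

At the limit, (Qr·Cr + Qe·Cₑ)/(Qr + Qe) = 8.3:
Cₑ = (1.303·8.3 − 1.200·1.600) / 0.1030 = 86.36 mg/L.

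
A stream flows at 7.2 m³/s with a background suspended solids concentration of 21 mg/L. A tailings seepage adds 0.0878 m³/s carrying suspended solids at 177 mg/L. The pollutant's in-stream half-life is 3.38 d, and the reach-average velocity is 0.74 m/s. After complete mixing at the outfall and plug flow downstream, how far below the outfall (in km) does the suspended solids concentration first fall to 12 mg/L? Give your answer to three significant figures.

201 km

Mass balance: C = (7.200·21.00 + 0.08780·177.0) / 7.288 = 166.7/7.288 = 22.88 mg/L.
Half-life 3.38 d → k = ln 2 / 3.38 = 0.2051 d⁻¹.
Set 22.88·exp(−k·t) = 12 → t = ln(22.88/12)/k = 271900 s = 75.52 h.
Distance = v·t = 0.74·271900 = 201200 m = 201.2 km.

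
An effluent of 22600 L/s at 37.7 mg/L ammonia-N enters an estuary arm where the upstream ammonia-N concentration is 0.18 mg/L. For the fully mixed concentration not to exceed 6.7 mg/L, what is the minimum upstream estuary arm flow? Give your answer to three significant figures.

Set C_mix = 6.7: (Q·0.1800 + 22600·37.70) / (Q + 22600) = 6.7
→ Q = 22600·(37.70 − 6.7)/(6.7 − 0.1800) = 107500 L/s.

107000 L/s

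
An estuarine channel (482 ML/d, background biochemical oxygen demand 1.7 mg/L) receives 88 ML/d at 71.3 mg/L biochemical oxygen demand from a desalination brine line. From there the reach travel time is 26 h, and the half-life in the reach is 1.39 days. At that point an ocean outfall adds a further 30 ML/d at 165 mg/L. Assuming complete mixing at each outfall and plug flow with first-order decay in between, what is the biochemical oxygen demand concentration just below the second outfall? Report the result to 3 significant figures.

After mixing, C = (482.0·1.700 + 88.00·71.30) / 570.0 = 7094/570.0 = 12.45 mg/L; combined flow 570.0 ML/d.
Half-life 1.39 d → k = ln 2 / 1.39 = 0.4987 d⁻¹.
After decay, C = 12.45 × e^(−kt) = 12.45 × 0.5826 = 7.251 mg/L.
At the second outfall, C = (570.0·7.251 + 30.00·165.0) / (570.0 + 30.00) = 15.14 mg/L.

15.1 mg/L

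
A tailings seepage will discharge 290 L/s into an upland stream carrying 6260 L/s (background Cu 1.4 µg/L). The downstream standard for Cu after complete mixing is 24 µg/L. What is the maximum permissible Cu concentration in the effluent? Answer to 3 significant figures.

At the limit, (Qr·Cr + Qe·Cₑ)/(Qr + Qe) = 24:
Cₑ = (6550·24 − 6260·1.400) / 290.0 = 511.8 µg/L.

512 µg/L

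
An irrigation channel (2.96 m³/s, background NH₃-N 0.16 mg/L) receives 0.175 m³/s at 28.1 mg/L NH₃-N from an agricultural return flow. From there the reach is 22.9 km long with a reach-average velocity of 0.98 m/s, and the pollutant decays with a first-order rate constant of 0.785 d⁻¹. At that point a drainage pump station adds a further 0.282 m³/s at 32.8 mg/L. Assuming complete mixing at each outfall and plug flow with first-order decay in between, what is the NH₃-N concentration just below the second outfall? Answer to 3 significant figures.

Mass balance: C = (2.960·0.1600 + 0.1750·28.10) / 3.135 = 5.391/3.135 = 1.720 mg/L; combined flow 3.135 m³/s.
Travel time t = 22.9·1000 / 0.98 = 23370 s = 6.491 h.
Applying C = C₀e^(−kt): 1.720 × 0.8087 = 1.391 mg/L.
Second outfall: C = (3.135·1.391 + 0.2820·32.80)/3.417 = 3.983 mg/L.

3.98 mg/L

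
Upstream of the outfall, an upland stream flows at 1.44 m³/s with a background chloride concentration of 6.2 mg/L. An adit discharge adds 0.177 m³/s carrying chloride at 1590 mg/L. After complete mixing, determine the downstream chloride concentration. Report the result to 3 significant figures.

180 mg/L

After mixing, C = (1.440·6.200 + 0.1770·1590) / 1.617 = 290.4/1.617 = 179.6 mg/L.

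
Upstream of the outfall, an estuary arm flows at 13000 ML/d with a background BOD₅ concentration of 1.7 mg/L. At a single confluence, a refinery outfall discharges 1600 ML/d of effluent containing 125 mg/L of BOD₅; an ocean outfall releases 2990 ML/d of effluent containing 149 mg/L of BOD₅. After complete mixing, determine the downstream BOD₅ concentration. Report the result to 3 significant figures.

After mixing, C = (13000·1.700 + 1600·125.0 + 2990·149.0) / 17590 = 667600/17590 = 37.95 mg/L.

38.0 mg/L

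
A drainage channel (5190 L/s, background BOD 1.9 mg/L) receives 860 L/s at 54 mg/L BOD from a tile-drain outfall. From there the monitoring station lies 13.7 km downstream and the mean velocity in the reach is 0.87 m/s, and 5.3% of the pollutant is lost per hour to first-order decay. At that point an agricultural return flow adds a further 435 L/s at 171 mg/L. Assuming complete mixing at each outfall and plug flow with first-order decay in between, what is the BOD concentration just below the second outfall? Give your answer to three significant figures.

18.3 mg/L

Conservation of mass: C = (5190·1.900 + 860.0·54.00) / 6050 = 56300/6050 = 9.306 mg/L; combined flow 6050 L/s.
Travel time t = 13.7·1000 / 0.87 = 15750 s = 4.374 h.
5.3%/h lost → k = −ln(1 − 0.053) = 0.05446 h⁻¹.
Decay over the reach: 9.306·exp(−kt) = 9.306·0.7880 = 7.333 mg/L.
At the second outfall, C = (6050·7.333 + 435.0·171.0) / (6050 + 435.0) = 18.31 mg/L.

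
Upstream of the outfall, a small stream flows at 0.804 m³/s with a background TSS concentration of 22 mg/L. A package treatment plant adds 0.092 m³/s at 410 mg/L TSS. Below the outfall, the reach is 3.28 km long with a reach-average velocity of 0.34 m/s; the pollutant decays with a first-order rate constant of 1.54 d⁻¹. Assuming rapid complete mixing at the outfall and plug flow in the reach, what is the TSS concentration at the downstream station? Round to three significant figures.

Conservation of mass: C = (0.8040·22.00 + 0.09200·410.0) / 0.8960 = 55.41/0.8960 = 61.84 mg/L.
Travel time t = 3.28·1000 / 0.34 = 9647 s = 2.680 h.
Decay over the reach: 61.84·exp(−kt) = 61.84·0.8420 = 52.07 mg/L.

52.1 mg/L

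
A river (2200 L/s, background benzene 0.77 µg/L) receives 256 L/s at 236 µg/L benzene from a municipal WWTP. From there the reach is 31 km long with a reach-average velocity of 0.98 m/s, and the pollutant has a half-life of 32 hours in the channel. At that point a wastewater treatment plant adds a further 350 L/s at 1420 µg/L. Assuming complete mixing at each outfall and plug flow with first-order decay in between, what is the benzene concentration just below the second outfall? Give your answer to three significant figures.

After mixing, C = (2200·0.7700 + 256.0·236.0) / 2456 = 62110/2456 = 25.29 µg/L; combined flow 2456 L/s.
Travel time t = 31·1000 / 0.98 = 31630 s = 8.787 h.
Half-life 32 h → k = ln 2 / 32 = 0.02166 h⁻¹ = 0.5199 d⁻¹.
Decay over the reach: 25.29·exp(−kt) = 25.29·0.8267 = 20.91 µg/L.
At the second outfall, C = (2456·20.91 + 350.0·1420) / (2456 + 350.0) = 195.4 µg/L.

195 µg/L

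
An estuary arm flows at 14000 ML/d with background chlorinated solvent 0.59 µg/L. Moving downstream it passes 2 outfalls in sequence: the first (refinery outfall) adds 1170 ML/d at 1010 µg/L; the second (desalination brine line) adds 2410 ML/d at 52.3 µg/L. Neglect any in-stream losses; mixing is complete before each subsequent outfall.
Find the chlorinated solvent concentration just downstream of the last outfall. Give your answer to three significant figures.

After outfall 1: Q = 14000 + 1170 = 15170 ML/d; C = (14000·0.5900 + 1170·1010)/15170 = 78.44 µg/L.
After outfall 2: Q = 15170 + 2410 = 17580 ML/d; C = (15170·78.44 + 2410·52.30)/17580 = 74.86 µg/L.

74.9 µg/L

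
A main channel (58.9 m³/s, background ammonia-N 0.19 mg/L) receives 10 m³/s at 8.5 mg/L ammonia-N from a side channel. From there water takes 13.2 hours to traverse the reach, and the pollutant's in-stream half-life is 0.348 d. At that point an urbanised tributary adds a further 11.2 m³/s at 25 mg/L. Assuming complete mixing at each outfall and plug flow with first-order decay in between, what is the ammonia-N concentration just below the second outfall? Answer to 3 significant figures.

Mass balance: C = (58.90·0.1900 + 10.00·8.500) / 68.90 = 96.19/68.90 = 1.396 mg/L; combined flow 68.90 m³/s.
Half-life 0.348 d → k = ln 2 / 0.348 = 1.992 d⁻¹.
Applying C = C₀e^(−kt): 1.396 × 0.3344 = 0.4668 mg/L.
At the second outfall, C = (68.90·0.4668 + 11.20·25.00) / (68.90 + 11.20) = 3.897 mg/L.

3.90 mg/L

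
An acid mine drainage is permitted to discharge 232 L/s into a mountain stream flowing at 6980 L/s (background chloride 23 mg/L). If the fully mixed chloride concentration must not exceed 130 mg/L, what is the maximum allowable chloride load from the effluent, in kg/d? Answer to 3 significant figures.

Mass balance at the limit: 6980·23.00 + 232.0·Cₑ = 7212·130 → Cₑ = 3349 mg/L.
232.0 L/s = 0.2320 m³/s. Load = 0.2320 m³/s × 3349 g/m³ × 86 400 s/d = 67130 kg/d.

67100 kg/d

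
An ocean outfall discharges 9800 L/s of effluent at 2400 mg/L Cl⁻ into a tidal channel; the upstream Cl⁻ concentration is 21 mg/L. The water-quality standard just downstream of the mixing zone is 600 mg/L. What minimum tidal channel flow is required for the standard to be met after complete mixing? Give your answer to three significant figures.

30500 L/s

Set C_mix = 600: (Q·21.00 + 9800·2400) / (Q + 9800) = 600
→ Q = 9800·(2400 − 600)/(600 − 21.00) = 30470 L/s.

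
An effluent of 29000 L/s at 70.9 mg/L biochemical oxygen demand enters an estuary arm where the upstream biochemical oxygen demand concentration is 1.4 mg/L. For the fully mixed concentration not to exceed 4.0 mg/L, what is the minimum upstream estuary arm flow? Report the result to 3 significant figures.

746000 L/s

Set C_mix = 4.0: (Q·1.400 + 29000·70.90) / (Q + 29000) = 4.0
→ Q = 29000·(70.90 − 4.0)/(4.0 − 1.400) = 746200 L/s.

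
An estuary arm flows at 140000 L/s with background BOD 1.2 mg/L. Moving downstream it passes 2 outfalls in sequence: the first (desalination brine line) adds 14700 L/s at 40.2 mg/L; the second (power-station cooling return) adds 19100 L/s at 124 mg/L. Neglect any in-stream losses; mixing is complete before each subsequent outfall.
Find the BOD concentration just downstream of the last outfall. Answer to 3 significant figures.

Below outfall 1: Q → 154700 L/s, C = (140000·1.200 + 14700·40.20)/154700 = 4.906 mg/L.
Below outfall 2: Q → 173800 L/s, C = (154700·4.906 + 19100·124.0)/173800 = 17.99 mg/L.

18.0 mg/L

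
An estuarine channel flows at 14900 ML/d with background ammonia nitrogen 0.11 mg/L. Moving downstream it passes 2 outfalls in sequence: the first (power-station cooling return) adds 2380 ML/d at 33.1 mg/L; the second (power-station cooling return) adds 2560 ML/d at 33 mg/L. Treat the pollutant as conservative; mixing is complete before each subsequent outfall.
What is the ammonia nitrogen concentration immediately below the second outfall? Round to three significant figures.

8.31 mg/L

After outfall 1: Q = 14900 + 2380 = 17280 ML/d; C = (14900·0.1100 + 2380·33.10)/17280 = 4.654 mg/L.
After outfall 2: Q = 17280 + 2560 = 19840 ML/d; C = (17280·4.654 + 2560·33.00)/19840 = 8.311 mg/L.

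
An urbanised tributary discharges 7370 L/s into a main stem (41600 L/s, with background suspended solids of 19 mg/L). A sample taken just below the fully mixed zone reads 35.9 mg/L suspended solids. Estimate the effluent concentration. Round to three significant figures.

131 mg/L

Mass balance: 41600·19.00 + 7370·Cₑ = 48970·35.90
→ Cₑ = (48970·35.90 − 41600·19.00) / 7370 = 131.3 mg/L.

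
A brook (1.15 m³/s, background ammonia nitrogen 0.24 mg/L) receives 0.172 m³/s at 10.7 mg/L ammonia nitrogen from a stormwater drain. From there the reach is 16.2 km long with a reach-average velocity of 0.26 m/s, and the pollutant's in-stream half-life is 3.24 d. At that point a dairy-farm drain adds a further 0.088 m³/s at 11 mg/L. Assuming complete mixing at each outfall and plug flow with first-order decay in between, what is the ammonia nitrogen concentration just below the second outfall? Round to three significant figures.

1.97 mg/L

Conservation of mass: C = (1.150·0.2400 + 0.1720·10.70) / 1.322 = 2.116/1.322 = 1.601 mg/L; combined flow 1.322 m³/s.
Travel time t = 16.2·1000 / 0.26 = 62310 s = 17.31 h.
Half-life 3.24 d → k = ln 2 / 3.24 = 0.2139 d⁻¹.
After decay, C = 1.601 × e^(−kt) = 1.601 × 0.8570 = 1.372 mg/L.
At the second outfall, C = (1.322·1.372 + 0.08800·11.00) / (1.322 + 0.08800) = 1.973 mg/L.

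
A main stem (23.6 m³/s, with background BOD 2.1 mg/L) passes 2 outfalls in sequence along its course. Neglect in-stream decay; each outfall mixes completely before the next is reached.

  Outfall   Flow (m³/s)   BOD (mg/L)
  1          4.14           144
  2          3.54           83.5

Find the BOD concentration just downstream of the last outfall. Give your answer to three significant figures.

Below outfall 1: Q → 27.74 m³/s, C = (23.60·2.100 + 4.140·144.0)/27.74 = 23.28 mg/L.
Below outfall 2: Q → 31.28 m³/s, C = (27.74·23.28 + 3.540·83.50)/31.28 = 30.09 mg/L.

30.1 mg/L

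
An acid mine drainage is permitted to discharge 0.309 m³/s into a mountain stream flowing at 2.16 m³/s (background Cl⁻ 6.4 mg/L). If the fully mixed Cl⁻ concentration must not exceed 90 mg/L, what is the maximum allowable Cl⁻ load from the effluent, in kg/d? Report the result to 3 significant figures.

Mass balance at the limit: 2.160·6.400 + 0.3090·Cₑ = 2.469·90 → Cₑ = 674.4 mg/L.
Load = 0.3090 m³/s × 674.4 g/m³ × 86 400 s/d = 18000 kg/d.

18000 kg/d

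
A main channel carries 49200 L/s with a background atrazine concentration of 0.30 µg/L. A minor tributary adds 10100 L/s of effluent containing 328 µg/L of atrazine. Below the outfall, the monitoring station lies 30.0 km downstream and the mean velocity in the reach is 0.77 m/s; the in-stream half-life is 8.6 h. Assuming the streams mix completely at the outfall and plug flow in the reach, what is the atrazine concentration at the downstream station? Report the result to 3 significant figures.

23.5 µg/L

After mixing, C = (49200·0.3000 + 10100·328.0) / 59300 = 3328000/59300 = 56.11 µg/L.
Travel time t = 30.0·1000 / 0.77 = 38960 s = 10.82 h.
Half-life 8.6 h → k = ln 2 / 8.6 = 0.08060 h⁻¹ = 1.934 d⁻¹.
Applying C = C₀e^(−kt): 56.11 × 0.4180 = 23.46 µg/L.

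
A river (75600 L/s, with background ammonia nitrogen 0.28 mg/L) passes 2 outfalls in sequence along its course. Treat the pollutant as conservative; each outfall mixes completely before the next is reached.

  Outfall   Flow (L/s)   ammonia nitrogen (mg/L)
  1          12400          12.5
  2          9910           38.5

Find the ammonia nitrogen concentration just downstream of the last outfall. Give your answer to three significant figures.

5.70 mg/L

Outfall 1: combined Q = 88000 L/s; C = (75600·0.2800 + 12400·12.50)/88000 = 2.002 mg/L.
Outfall 2: combined Q = 97910 L/s; C = (88000·2.002 + 9910·38.50)/97910 = 5.696 mg/L.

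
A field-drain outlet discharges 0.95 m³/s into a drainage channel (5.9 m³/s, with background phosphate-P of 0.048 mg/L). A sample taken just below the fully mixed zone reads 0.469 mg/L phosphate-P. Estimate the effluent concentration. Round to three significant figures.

Mass balance: 5.900·0.04800 + 0.9500·Cₑ = 6.850·0.4690
→ Cₑ = (6.850·0.4690 − 5.900·0.04800) / 0.9500 = 3.084 mg/L.

3.08 mg/L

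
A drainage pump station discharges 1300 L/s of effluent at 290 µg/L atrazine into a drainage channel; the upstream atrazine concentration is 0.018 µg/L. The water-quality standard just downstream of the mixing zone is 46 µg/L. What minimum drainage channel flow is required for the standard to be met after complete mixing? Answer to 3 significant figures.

Set C_mix = 46: (Q·0.01800 + 1300·290.0) / (Q + 1300) = 46
→ Q = 1300·(290.0 − 46)/(46 − 0.01800) = 6898 L/s.

6900 L/s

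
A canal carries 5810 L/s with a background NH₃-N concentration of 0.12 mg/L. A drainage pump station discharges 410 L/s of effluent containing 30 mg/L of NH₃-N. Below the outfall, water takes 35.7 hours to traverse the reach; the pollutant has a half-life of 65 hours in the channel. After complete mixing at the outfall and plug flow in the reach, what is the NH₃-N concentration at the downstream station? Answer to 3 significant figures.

1.43 mg/L

Flow-weighted average: C = (5810·0.1200 + 410.0·30.00) / 6220 = 13000/6220 = 2.090 mg/L.
Half-life 65 h → k = ln 2 / 65 = 0.01066 h⁻¹ = 0.2559 d⁻¹.
Applying C = C₀e^(−kt): 2.090 × 0.6834 = 1.428 mg/L.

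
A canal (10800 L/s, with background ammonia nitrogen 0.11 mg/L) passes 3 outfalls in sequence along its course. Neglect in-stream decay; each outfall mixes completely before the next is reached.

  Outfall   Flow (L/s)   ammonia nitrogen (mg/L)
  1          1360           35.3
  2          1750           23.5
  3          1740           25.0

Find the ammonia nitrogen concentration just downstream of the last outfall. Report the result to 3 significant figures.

8.55 mg/L

Outfall 1: combined Q = 12160 L/s; C = (10800·0.1100 + 1360·35.30)/12160 = 4.046 mg/L.
Outfall 2: combined Q = 13910 L/s; C = (12160·4.046 + 1750·23.50)/13910 = 6.493 mg/L.
Outfall 3: combined Q = 15650 L/s; C = (13910·6.493 + 1740·25.00)/15650 = 8.551 mg/L.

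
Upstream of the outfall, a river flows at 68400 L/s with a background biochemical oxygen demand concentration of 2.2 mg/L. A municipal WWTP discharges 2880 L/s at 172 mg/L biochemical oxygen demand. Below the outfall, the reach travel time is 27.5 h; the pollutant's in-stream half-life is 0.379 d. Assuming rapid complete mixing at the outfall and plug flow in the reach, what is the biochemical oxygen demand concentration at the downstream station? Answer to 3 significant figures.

Flow-weighted average: C = (68400·2.200 + 2880·172.0) / 71280 = 645800/71280 = 9.061 mg/L.
Half-life 0.379 d → k = ln 2 / 0.379 = 1.829 d⁻¹.
First-order decay: C = 9.061·exp(−k·t) = 9.061·0.1230 = 1.114 mg/L.

1.11 mg/L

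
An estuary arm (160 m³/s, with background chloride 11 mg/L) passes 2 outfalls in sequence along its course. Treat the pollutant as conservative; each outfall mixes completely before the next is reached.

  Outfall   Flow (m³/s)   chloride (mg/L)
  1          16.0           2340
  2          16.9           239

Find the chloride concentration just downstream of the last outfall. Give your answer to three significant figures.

224 mg/L

Below outfall 1: Q → 176.0 m³/s, C = (160.0·11.00 + 16.00·2340)/176.0 = 222.7 mg/L.
Below outfall 2: Q → 192.9 m³/s, C = (176.0·222.7 + 16.90·239.0)/192.9 = 224.2 mg/L.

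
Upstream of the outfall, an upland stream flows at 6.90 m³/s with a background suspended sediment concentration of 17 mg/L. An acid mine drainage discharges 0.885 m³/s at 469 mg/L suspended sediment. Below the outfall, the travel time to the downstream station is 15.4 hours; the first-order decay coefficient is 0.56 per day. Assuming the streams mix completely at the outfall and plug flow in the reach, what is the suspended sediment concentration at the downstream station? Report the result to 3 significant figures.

47.7 mg/L

Flow-weighted average: C = (6.900·17.00 + 0.8850·469.0) / 7.785 = 532.4/7.785 = 68.38 mg/L.
Applying C = C₀e^(−kt): 68.38 × 0.6981 = 47.74 mg/L.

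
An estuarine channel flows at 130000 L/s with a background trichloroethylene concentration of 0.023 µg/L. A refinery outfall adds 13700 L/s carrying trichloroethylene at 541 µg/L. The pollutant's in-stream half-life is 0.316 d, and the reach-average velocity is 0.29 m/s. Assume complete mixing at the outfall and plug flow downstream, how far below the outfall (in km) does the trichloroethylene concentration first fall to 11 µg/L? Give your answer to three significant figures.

17.7 km

Flow-weighted average: C = (130000·0.02300 + 13700·541.0) / 143700 = 7415000/143700 = 51.60 µg/L.
Half-life 0.316 d → k = ln 2 / 0.316 = 2.194 d⁻¹.
Set 51.60·exp(−k·t) = 11 → t = ln(51.60/11)/k = 60880 s = 16.91 h.
Distance = v·t = 0.29·60880 = 17660 m = 17.66 km.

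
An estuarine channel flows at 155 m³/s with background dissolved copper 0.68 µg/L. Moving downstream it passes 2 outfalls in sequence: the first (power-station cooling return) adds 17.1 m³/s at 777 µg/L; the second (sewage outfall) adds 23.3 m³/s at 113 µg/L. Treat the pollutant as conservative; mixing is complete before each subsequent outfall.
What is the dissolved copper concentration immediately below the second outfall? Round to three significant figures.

Below outfall 1: Q → 172.1 m³/s, C = (155.0·0.6800 + 17.10·777.0)/172.1 = 77.82 µg/L.
Below outfall 2: Q → 195.4 m³/s, C = (172.1·77.82 + 23.30·113.0)/195.4 = 82.01 µg/L.

82.0 µg/L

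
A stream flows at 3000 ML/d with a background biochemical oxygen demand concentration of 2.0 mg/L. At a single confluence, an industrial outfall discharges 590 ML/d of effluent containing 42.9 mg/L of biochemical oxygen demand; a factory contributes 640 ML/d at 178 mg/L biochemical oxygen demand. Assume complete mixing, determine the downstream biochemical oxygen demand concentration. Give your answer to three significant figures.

After mixing, C = (3000·2.000 + 590.0·42.90 + 640.0·178.0) / 4230 = 145200/4230 = 34.33 mg/L.

34.3 mg/L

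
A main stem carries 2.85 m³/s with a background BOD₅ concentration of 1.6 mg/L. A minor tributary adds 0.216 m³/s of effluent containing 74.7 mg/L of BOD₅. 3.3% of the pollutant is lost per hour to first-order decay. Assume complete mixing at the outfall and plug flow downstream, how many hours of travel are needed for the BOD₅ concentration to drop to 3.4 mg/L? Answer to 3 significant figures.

20.4 h

Flow-weighted average: C = (2.850·1.600 + 0.2160·74.70) / 3.066 = 20.70/3.066 = 6.750 mg/L.
3.3%/h lost → k = −ln(1 − 0.033) = 0.03356 h⁻¹.
6.750·exp(−k·t) = 3.4 → t = ln(6.750/3.4)/k = 73570 s = 20.44 h.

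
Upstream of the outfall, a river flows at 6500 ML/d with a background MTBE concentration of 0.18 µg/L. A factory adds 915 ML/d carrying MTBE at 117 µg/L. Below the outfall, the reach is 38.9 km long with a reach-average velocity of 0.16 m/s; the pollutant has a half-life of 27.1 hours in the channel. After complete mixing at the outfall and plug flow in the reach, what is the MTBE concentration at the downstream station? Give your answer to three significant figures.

Mass balance: C = (6500·0.1800 + 915.0·117.0) / 7415 = 108200/7415 = 14.60 µg/L.
Travel time t = 38.9·1000 / 0.16 = 243100 s = 67.53 h.
Half-life 27.1 h → k = ln 2 / 27.1 = 0.02558 h⁻¹ = 0.6139 d⁻¹.
Applying C = C₀e^(−kt): 14.60 × 0.1778 = 2.594 µg/L.

2.59 µg/L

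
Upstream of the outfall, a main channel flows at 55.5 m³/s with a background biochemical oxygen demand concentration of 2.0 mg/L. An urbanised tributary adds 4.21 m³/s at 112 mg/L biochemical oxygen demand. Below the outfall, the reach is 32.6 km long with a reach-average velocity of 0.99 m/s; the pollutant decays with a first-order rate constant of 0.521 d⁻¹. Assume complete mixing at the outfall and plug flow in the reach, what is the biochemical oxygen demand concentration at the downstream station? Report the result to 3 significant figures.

8.00 mg/L

Mixed concentration C = ΣQC/ΣQ = (55.50·2.000 + 4.210·112.0) / 59.71 = 582.5/59.71 = 9.756 mg/L.
Travel time t = 32.6·1000 / 0.99 = 32930 s = 9.147 h.
Decay over the reach: 9.756·exp(−kt) = 9.756·0.8199 = 7.999 mg/L.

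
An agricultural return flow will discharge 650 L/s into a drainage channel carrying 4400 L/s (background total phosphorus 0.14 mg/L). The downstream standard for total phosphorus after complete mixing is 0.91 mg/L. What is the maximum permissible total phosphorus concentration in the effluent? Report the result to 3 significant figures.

At the limit, (Qr·Cr + Qe·Cₑ)/(Qr + Qe) = 0.91:
Cₑ = (5050·0.91 − 4400·0.1400) / 650.0 = 6.122 mg/L.

6.12 mg/L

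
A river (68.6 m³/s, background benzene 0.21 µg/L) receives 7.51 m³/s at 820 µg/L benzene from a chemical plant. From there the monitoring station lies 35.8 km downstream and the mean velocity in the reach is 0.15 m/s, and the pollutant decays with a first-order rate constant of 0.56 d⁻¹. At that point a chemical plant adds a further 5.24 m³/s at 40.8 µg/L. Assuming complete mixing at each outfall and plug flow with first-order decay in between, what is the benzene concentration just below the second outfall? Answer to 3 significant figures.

Conservation of mass: C = (68.60·0.2100 + 7.510·820.0) / 76.11 = 6173/76.11 = 81.10 µg/L; combined flow 76.11 m³/s.
Travel time t = 35.8·1000 / 0.15 = 238700 s = 66.30 h.
Applying C = C₀e^(−kt): 81.10 × 0.2129 = 17.27 µg/L.
Second outfall: C = (76.11·17.27 + 5.240·40.80)/81.35 = 18.78 µg/L.

18.8 µg/L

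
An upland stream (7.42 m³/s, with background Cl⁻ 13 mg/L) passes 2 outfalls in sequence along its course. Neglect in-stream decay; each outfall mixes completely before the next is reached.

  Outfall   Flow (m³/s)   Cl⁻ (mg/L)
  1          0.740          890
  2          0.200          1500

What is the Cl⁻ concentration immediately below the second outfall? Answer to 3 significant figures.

126 mg/L

Below outfall 1: Q → 8.160 m³/s, C = (7.420·13.00 + 0.7400·890.0)/8.160 = 92.53 mg/L.
Below outfall 2: Q → 8.360 m³/s, C = (8.160·92.53 + 0.2000·1500)/8.360 = 126.2 mg/L.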